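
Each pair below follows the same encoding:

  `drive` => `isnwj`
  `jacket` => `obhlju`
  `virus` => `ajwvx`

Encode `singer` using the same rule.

The shifts repeat in a cycle of length 2: positions 0,1,… shift by +5, +1, then the pattern repeats.
For singer: s+5=x, i+1=j, n+5=s, g+1=h, e+5=j, r+1=s.

xjshjs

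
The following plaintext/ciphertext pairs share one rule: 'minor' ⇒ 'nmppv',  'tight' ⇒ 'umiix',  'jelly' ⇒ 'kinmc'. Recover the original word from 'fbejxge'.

Shifts by position in minor: pos 0: m→n (+1), pos 1: i→m (+4), pos 2: n→p (+2), pos 3: o→p (+1), pos 4: r→v (+4) — repeating every 3. It's a Vigenère-style cipher with numeric key [1,4,2]: position i shifts by key[i mod 3].
Reversing it on fbejxge: f−1=e, b−4=x, e−2=c, j−1=i, x−4=t, g−2=e, e−1=d.

excited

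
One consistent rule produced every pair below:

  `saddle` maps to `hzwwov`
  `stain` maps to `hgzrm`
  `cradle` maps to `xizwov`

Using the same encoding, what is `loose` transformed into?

Letters are reflected about the middle of the alphabet (position → 25−position): Atbash.
For loose: l↔o, o↔l, o↔l, s↔h, e↔v.

ollhv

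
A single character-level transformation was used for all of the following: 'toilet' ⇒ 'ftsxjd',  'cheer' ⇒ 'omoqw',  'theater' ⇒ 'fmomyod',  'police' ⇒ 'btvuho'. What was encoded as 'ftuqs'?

token

It's a Vigenère-style cipher with numeric key [12,5,10]: position i shifts by key[i mod 3].
Decoding ftuqs: f−12=t, t−5=o, u−10=k, q−12=e, s−5=n.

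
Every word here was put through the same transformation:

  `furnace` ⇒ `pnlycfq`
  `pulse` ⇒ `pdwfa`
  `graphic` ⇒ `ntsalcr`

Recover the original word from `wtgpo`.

devil

The output letters match the input read backwards, each shifted +11: furnace reversed is ecanruf. The word is reversed, then every letter is shifted forward by 11.
Undoing it on wtgpo: shift back: w−11=l, t−11=i, g−11=v, p−11=e, o−11=d → lived; then reverse → devil.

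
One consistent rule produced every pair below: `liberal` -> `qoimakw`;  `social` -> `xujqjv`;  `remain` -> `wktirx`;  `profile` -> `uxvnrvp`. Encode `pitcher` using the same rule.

In liberal: l→q is +5, i→o is +6, b→i is +7, e→m is +8 — the shift increases by 1 each position. Each letter shifts forward by (position + 5), i.e. 5, 6, 7, … — the shift grows by one for each successive letter.
Applying it to pitcher: p+5=u, i+6=o, t+7=a, c+8=k, h+9=q, e+10=o, r+11=c.

uoakqoc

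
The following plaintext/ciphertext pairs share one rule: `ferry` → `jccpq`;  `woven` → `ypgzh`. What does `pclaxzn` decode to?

compare

The output letters match the input read backwards, each shifted +11: ferry reversed is yrref. Read the word backwards and shift each letter +11.
Decoding pclaxzn: shift back: p−11=e, c−11=r, l−11=a, a−11=p, x−11=m, z−11=o, n−11=c → erapmoc; then reverse → compare.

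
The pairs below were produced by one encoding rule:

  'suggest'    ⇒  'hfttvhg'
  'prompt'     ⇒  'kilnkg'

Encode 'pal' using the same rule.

Each pair mirrors across the alphabet (s↔h, u↔f, g↔t): positions sum to 25. Each letter is replaced by its mirror in the alphabet: a↔z, b↔y, c↔x, and so on (the Atbash cipher).
On pal: p↔k, a↔z, l↔o.

kzo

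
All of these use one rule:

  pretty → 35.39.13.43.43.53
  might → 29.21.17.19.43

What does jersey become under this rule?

With a=1..z=26, the number is 2·pos + 3.
Applying it to jersey: j=10→23, e=5→13, r=18→39, s=19→41, e=5→13, y=25→53.

23.13.39.41.13.53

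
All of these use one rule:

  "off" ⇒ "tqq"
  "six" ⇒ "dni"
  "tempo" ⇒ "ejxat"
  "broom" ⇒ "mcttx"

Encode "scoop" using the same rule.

dntta

The shift depends on letter class: consonant f→q is +11, but vowel o→t is +5. Vowels shift forward by 5 and consonants shift forward by 11.
For scoop: s(cons)+11=d, c(cons)+11=n, o(vowel)+5=t, o(vowel)+5=t, p(cons)+11=a.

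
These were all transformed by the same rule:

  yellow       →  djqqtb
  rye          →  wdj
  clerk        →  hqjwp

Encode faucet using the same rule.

Compare letters: y→d is +5, e→j is +5, l→q is +5 — a constant shift. Every letter moves 5 places later in the alphabet, wrapping around z→a.
Applying it to faucet: f+5=k, a+5=f, u+5=z, c+5=h, e+5=j, t+5=y.

kfzhjy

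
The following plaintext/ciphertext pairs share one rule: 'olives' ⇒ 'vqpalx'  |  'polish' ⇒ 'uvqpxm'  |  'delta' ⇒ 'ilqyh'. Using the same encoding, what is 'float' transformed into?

The rule splits by letter class: vowels +7, consonants +5.
Applying it to float: f(cons)+5=k, l(cons)+5=q, o(vowel)+7=v, a(vowel)+7=h, t(cons)+5=y.

kqvhy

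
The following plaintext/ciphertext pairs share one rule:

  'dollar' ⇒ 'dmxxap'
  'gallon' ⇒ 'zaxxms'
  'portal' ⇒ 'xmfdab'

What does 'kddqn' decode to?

berry

The output letters match the input read backwards, each shifted +12: dollar reversed is rallod. Read the word backwards and shift each letter +12.
Undoing it on kddqn: shift back: k−12=y, d−12=r, d−12=r, q−12=e, n−12=b → yrreb; then reverse → berry.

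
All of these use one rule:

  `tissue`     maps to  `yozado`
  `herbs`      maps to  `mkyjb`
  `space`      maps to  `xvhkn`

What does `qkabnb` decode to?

letter

In tissue: t→y is +5, i→o is +6, s→z is +7, s→a is +8 — the shift increases by 1 each position. Each letter shifts forward by (position + 5), i.e. 5, 6, 7, … — the shift grows by one for each successive letter.
Undoing it on qkabnb: q−5=l, k−6=e, a−7=t, b−8=t, n−9=e, b−10=r.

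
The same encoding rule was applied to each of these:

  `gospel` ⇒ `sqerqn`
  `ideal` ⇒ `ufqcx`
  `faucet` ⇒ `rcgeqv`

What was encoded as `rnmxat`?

flavor

Shifts by position in gospel: pos 0: g→s (+12), pos 1: o→q (+2), pos 2: s→e (+12), pos 3: p→r (+2) — repeating every 2. It's a Vigenère-style cipher with numeric key [12,2]: position i shifts by key[i mod 2].
Decoding rnmxat: r−12=f, n−2=l, m−12=a, x−2=v, a−12=o, t−2=r.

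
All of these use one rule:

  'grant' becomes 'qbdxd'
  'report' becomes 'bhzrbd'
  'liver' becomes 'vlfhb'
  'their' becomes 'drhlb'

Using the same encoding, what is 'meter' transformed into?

whdhb

The shift depends on letter class: consonant g→q is +10, but vowel a→d is +3. Two shifts are in play — +3 for a/e/i/o/u, +10 for every other letter.
For meter: m(cons)+10=w, e(vowel)+3=h, t(cons)+10=d, e(vowel)+3=h, r(cons)+10=b.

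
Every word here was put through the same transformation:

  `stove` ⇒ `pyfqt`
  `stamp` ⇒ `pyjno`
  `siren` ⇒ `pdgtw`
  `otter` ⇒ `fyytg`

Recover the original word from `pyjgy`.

start

s(18)→p(15) and t(19)→y(24) fit y≡9x+9 (mod 26); the inverse of 9 mod 26 is 3. This is an affine cipher: with a=0,…,z=25, each position x becomes (9x+9) mod 26.
Decoding pyjgy: p(15)→3·(15−9)≡18=s; y(24)→3·(24−9)≡19=t; j(9)→3·(9−9)≡0=a; g(6)→3·(6−9)≡17=r; y(24)→3·(24−9)≡19=t (all mod 26).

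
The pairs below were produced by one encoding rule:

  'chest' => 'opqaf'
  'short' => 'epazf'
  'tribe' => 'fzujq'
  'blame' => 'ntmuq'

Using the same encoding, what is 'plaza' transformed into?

btmhm

Shifts by position in chest: pos 0: c→o (+12), pos 1: h→p (+8), pos 2: e→q (+12), pos 3: s→a (+8) — repeating every 2. The shifts repeat in a cycle of length 2: positions 0,1,… shift by +12, +8, then the pattern repeats.
Applying it to plaza: p+12=b, l+8=t, a+12=m, z+8=h, a+12=m.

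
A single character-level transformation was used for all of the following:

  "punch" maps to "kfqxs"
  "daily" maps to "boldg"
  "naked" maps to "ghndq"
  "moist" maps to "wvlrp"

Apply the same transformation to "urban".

The output letters match the input read backwards, each shifted +3: punch reversed is hcnup. Read the word backwards and shift each letter +3.
On urban: reverse → nabru; then shift: n+3=q, a+3=d, b+3=e, r+3=u, u+3=x.

qdeux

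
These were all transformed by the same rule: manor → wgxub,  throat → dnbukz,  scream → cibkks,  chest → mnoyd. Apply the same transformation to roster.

It's a Vigenère-style cipher with numeric key [10,6]: position i shifts by key[i mod 2].
On roster: r+10=b, o+6=u, s+10=c, t+6=z, e+10=o, r+6=x.

buczox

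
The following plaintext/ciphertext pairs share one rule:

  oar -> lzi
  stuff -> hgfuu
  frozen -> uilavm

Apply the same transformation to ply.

Each letter is replaced by its mirror in the alphabet: a↔z, b↔y, c↔x, and so on (the Atbash cipher).
On ply: p↔k, l↔o, y↔b.

kob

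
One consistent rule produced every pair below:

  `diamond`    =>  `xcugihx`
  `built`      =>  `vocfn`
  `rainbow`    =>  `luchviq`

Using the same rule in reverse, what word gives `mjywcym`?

species

Each letter is shifted forward by 20 in the alphabet (a Caesar shift of +20).
Reversing it on mjywcym: m−20=s, j−20=p, y−20=e, w−20=c, c−20=i, y−20=e, m−20=s.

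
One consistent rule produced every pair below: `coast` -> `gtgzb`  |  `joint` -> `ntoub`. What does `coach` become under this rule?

gtgjp

In coast: c→g is +4, o→t is +5, a→g is +6, s→z is +7 — the shift increases by 1 each position. Each letter shifts forward by (position + 4), i.e. 4, 5, 6, … — the shift grows by one for each successive letter.
Applying it to coach: c+4=g, o+5=t, a+6=g, c+7=j, h+8=p.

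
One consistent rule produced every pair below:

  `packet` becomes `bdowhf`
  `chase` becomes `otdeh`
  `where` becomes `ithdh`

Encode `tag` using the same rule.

The shift depends on letter class: consonant p→b is +12, but vowel a→d is +3. The rule splits by letter class: vowels +3, consonants +12.
For tag: t(cons)+12=f, a(vowel)+3=d, g(cons)+12=s.

fds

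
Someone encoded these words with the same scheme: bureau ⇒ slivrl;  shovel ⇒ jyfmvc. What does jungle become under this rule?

Compare letters: b→s is +17, u→l is +17, r→i is +17 — a constant shift. Each letter is shifted forward by 17 in the alphabet (a Caesar shift of +17).
Applying it to jungle: j+17=a, u+17=l, n+17=e, g+17=x, l+17=c, e+17=v.

alexcv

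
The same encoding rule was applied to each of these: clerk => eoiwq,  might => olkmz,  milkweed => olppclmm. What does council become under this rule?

erysipt

In clerk: c→e is +2, l→o is +3, e→i is +4, r→w is +5 — the shift increases by 1 each position. The shift increases by 1 at each position, starting from +2: 2, 3, 4, ….
Applying it to council: c+2=e, o+3=r, u+4=y, n+5=s, c+6=i, i+7=p, l+8=t.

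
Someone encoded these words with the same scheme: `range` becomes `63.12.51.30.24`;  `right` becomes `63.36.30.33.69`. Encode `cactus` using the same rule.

r(#18)→63 and a(#1)→12: differences scale by 3, so n = 3·pos + 9. Each letter becomes 3×(its alphabet position, a=1..z=26) + 9.
On cactus: c=3→18, a=1→12, c=3→18, t=20→69, u=21→72, s=19→66.

18.12.18.69.72.66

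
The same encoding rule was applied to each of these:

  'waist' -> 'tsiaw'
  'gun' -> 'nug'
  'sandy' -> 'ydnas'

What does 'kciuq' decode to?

It's just the letters in reverse order.
Reversing it on kciuq: then reverse → quick.

quick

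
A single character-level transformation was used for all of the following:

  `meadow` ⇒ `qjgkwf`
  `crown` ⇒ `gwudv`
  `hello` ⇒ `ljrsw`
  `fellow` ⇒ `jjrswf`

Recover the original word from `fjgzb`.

beast

In meadow: m→q is +4, e→j is +5, a→g is +6, d→k is +7 — the shift increases by 1 each position. The shift increases by 1 at each position, starting from +4: 4, 5, 6, ….
Undoing it on fjgzb: f−4=b, j−5=e, g−6=a, z−7=s, b−8=t.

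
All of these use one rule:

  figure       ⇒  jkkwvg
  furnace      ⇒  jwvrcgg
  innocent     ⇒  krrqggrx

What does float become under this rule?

The shift depends on letter class: consonant f→j is +4, but vowel i→k is +2. Vowels shift forward by 2 and consonants shift forward by 4.
Applying it to float: f(cons)+4=j, l(cons)+4=p, o(vowel)+2=q, a(vowel)+2=c, t(cons)+4=x.

jpqcx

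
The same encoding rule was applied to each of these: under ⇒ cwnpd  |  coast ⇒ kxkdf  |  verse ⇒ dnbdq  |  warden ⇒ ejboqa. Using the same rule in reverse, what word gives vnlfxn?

nebula

In under: u→c is +8, n→w is +9, d→n is +10, e→p is +11 — the shift increases by 1 each position. Letter i (0-indexed) is shifted by i+8, so successive shifts are 8, 9, 10, ….
Decoding vnlfxn: v−8=n, n−9=e, l−10=b, f−11=u, x−12=l, n−13=a.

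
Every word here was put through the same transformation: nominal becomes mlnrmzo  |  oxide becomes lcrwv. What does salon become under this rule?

Each pair mirrors across the alphabet (n↔m, o↔l, m↔n): positions sum to 25. This is the alphabet-reversal cipher (Atbash): a becomes z, b becomes y, etc.
For salon: s↔h, a↔z, l↔o, o↔l, n↔m.

hzolm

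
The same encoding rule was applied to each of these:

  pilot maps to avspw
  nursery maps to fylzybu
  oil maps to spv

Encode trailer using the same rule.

The output letters match the input read backwards, each shifted +7: pilot reversed is tolip. Read the word backwards and shift each letter +7.
For trailer: reverse → reliart; then shift: r+7=y, e+7=l, l+7=s, i+7=p, a+7=h, r+7=y, t+7=a.

ylsphya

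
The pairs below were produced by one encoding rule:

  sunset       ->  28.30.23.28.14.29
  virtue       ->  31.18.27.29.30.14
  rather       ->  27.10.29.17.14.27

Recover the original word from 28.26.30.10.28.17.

Letters become their 1-based position plus 9 (so a→10, b→11, …).
Reversing it on 28.26.30.10.28.17: 28→(28−9)÷1=19=s, 26→(26−9)÷1=17=q, 30→(30−9)÷1=21=u, 10→(10−9)÷1=1=a, 28→(28−9)÷1=19=s, 17→(17−9)÷1=8=h.

squash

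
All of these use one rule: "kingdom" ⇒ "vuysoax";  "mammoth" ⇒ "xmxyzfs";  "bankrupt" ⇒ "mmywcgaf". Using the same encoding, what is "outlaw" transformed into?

Shifts by position in kingdom: pos 0: k→v (+11), pos 1: i→u (+12), pos 2: n→y (+11), pos 3: g→s (+12) — repeating every 2. A repeating key of period 2 is used — shifts +11, +12 over and over.
For outlaw: o+11=z, u+12=g, t+11=e, l+12=x, a+11=l, w+12=i.

zgexli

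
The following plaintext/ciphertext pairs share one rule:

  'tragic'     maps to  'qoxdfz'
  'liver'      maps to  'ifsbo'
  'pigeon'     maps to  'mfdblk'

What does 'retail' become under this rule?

obqxfi

Every letter moves 23 places later in the alphabet, wrapping around z→a.
On retail: r+23=o, e+23=b, t+23=q, a+23=x, i+23=f, l+23=i.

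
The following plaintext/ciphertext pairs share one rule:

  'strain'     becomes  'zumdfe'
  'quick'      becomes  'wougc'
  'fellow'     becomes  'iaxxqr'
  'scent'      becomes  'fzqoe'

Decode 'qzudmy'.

The output letters match the input read backwards, each shifted +12: strain reversed is niarts. Read the word backwards and shift each letter +12.
Reversing it on qzudmy: shift back: q−12=e, z−12=n, u−12=i, d−12=r, m−12=a, y−12=m → eniram; then reverse → marine.

marine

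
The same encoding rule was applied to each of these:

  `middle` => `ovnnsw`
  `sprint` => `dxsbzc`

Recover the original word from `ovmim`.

The output letters match the input read backwards, each shifted +10: middle reversed is elddim. Two steps: reverse the string, then apply a Caesar shift of +10.
Undoing it on ovmim: shift back: o−10=e, v−10=l, m−10=c, i−10=y, m−10=c → elcyc; then reverse → cycle.

cycle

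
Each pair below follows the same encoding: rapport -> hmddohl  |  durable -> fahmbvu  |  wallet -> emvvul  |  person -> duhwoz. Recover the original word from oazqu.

r(17)→h(7) and a(0)→m(12) fit y≡15x+12 (mod 26); the inverse of 15 mod 26 is 7. Treating letters as 0–25, the rule is x ↦ 15x + 12 (mod 26).
Undoing it on oazqu: o(14)→7·(14−12)≡14=o; a(0)→7·(0−12)≡20=u; z(25)→7·(25−12)≡13=n; q(16)→7·(16−12)≡2=c; u(20)→7·(20−12)≡4=e (all mod 26).

ounce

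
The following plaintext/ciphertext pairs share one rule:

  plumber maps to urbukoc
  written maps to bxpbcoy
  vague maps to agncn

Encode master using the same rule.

rgzbnb

In plumber: p→u is +5, l→r is +6, u→b is +7, m→u is +8 — the shift increases by 1 each position. Each letter shifts forward by (position + 5), i.e. 5, 6, 7, … — the shift grows by one for each successive letter.
For master: m+5=r, a+6=g, s+7=z, t+8=b, e+9=n, r+10=b.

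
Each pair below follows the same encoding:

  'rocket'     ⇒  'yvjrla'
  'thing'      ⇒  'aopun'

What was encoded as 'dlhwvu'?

Each letter is shifted forward by 7 in the alphabet (a Caesar shift of +7).
Undoing it on dlhwvu: d−7=w, l−7=e, h−7=a, w−7=p, v−7=o, u−7=n.

weapon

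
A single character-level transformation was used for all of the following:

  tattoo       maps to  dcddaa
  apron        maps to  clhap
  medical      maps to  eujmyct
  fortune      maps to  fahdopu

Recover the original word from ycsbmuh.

t(19)→d(3) and a(0)→c(2) fit y≡11x+2 (mod 26); the inverse of 11 mod 26 is 19. Each letter's alphabet position (a=0..z=25) is mapped through 11·x+2 mod 26 — an affine cipher.
Decoding ycsbmuh: y(24)→19·(24−2)≡2=c; c(2)→19·(2−2)≡0=a; s(18)→19·(18−2)≡18=s; b(1)→19·(1−2)≡7=h; m(12)→19·(12−2)≡8=i; u(20)→19·(20−2)≡4=e; h(7)→19·(7−2)≡17=r (all mod 26).

cashier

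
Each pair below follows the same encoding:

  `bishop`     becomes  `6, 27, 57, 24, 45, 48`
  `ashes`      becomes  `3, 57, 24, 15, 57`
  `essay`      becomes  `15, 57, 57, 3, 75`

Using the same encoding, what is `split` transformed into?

57, 48, 36, 27, 60

b(#2)→6 and i(#9)→27: differences scale by 3, so n = 3·pos + 0. With a=1..z=26, the number is 3·pos.
Applying it to split: s=19→57, p=16→48, l=12→36, i=9→27, t=20→60.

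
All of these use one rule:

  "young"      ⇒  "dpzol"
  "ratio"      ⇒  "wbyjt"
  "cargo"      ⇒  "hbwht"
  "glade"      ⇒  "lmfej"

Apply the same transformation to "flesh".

kmjtm

Shifts by position in young: pos 0: y→d (+5), pos 1: o→p (+1), pos 2: u→z (+5), pos 3: n→o (+1) — repeating every 2. The shifts repeat in a cycle of length 2: positions 0,1,… shift by +5, +1, then the pattern repeats.
Applying it to flesh: f+5=k, l+1=m, e+5=j, s+1=t, h+5=m.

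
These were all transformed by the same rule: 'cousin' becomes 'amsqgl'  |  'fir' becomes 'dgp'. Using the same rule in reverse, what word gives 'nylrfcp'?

Compare letters: c→a is +24, o→m is +24, u→s is +24 — a constant shift. Each letter is shifted forward by 24 in the alphabet (a Caesar shift of +24).
Reversing it on nylrfcp: n−24=p, y−24=a, l−24=n, r−24=t, f−24=h, c−24=e, p−24=r.

panther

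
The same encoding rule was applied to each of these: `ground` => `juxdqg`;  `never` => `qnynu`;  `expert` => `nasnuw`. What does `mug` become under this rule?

pdj

The shift depends on letter class: consonant g→j is +3, but vowel o→x is +9. Two shifts are in play — +9 for a/e/i/o/u, +3 for every other letter.
For mug: m(cons)+3=p, u(vowel)+9=d, g(cons)+3=j.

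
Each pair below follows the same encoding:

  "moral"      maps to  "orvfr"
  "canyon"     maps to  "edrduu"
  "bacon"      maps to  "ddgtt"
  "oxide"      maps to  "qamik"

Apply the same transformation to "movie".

orznk

In moral: m→o is +2, o→r is +3, r→v is +4, a→f is +5 — the shift increases by 1 each position. The shift increases by 1 at each position, starting from +2: 2, 3, 4, ….
For movie: m+2=o, o+3=r, v+4=z, i+5=n, e+6=k.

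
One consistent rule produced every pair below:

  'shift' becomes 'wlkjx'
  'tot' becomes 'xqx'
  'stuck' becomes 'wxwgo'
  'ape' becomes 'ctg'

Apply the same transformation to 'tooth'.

The shift depends on letter class: consonant s→w is +4, but vowel i→k is +2. Two shifts are in play — +2 for a/e/i/o/u, +4 for every other letter.
For tooth: t(cons)+4=x, o(vowel)+2=q, o(vowel)+2=q, t(cons)+4=x, h(cons)+4=l.

xqqxl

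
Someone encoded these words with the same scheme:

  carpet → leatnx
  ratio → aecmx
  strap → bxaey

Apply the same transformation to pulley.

yyupnc

Shifts by position in carpet: pos 0: c→l (+9), pos 1: a→e (+4), pos 2: r→a (+9), pos 3: p→t (+4) — repeating every 2. It's a Vigenère-style cipher with numeric key [9,4]: position i shifts by key[i mod 2].
On pulley: p+9=y, u+4=y, l+9=u, l+4=p, e+9=n, y+4=c.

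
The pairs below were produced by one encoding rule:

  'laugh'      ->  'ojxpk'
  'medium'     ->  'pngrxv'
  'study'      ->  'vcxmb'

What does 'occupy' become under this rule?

Shifts by position in laugh: pos 0: l→o (+3), pos 1: a→j (+9), pos 2: u→x (+3), pos 3: g→p (+9) — repeating every 2. A repeating key of period 2 is used — shifts +3, +9 over and over.
On occupy: o+3=r, c+9=l, c+3=f, u+9=d, p+3=s, y+9=h.

rlfdsh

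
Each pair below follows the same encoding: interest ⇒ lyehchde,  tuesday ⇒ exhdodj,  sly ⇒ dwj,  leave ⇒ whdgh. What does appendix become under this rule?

The shift depends on letter class: consonant n→y is +11, but vowel i→l is +3. Two shifts are in play — +3 for a/e/i/o/u, +11 for every other letter.
On appendix: a(vowel)+3=d, p(cons)+11=a, p(cons)+11=a, e(vowel)+3=h, n(cons)+11=y, d(cons)+11=o, i(vowel)+3=l, x(cons)+11=i.

daahyoli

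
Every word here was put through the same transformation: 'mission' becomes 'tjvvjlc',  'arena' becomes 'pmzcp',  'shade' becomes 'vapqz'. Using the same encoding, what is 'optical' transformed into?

luejhpk

m(12)→t(19) and i(8)→j(9) fit y≡9x+15 (mod 26); the inverse of 9 mod 26 is 3. This is an affine cipher: with a=0,…,z=25, each position x becomes (9x+15) mod 26.
On optical: o(14)→9·14+15≡11=l; p(15)→9·15+15≡20=u; t(19)→9·19+15≡4=e; i(8)→9·8+15≡9=j; c(2)→9·2+15≡7=h; a(0)→9·0+15≡15=p; l(11)→9·11+15≡10=k (all mod 26).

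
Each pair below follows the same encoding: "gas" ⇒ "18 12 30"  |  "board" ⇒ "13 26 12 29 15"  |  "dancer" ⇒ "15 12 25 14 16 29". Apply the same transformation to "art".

12 29 31

g is letter #7 and maps to 18: an offset of 11. Each letter is replaced by its alphabet position (a=1..z=26) + 11.
On art: a=1→12, r=18→29, t=20→31.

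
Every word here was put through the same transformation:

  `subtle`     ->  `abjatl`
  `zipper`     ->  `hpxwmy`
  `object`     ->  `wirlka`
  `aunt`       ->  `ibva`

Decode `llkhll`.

Shifts by position in subtle: pos 0: s→a (+8), pos 1: u→b (+7), pos 2: b→j (+8), pos 3: t→a (+7) — repeating every 2. It's a Vigenère-style cipher with numeric key [8,7]: position i shifts by key[i mod 2].
Decoding llkhll: l−8=d, l−7=e, k−8=c, h−7=a, l−8=d, l−7=e.

decade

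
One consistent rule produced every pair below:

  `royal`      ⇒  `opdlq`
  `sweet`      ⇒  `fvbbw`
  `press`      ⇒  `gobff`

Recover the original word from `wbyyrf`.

tennis

r(17)→o(14) and o(14)→p(15) fit y≡17x+11 (mod 26); the inverse of 17 mod 26 is 23. Treating letters as 0–25, the rule is x ↦ 17x + 11 (mod 26).
Undoing it on wbyyrf: w(22)→23·(22−11)≡19=t; b(1)→23·(1−11)≡4=e; y(24)→23·(24−11)≡13=n; y(24)→23·(24−11)≡13=n; r(17)→23·(17−11)≡8=i; f(5)→23·(5−11)≡18=s (all mod 26).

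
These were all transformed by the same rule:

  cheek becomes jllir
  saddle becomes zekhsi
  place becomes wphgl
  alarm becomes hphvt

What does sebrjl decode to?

Shifts by position in cheek: pos 0: c→j (+7), pos 1: h→l (+4), pos 2: e→l (+7), pos 3: e→i (+4) — repeating every 2. A repeating key of period 2 is used — shifts +7, +4 over and over.
Undoing it on sebrjl: s−7=l, e−4=a, b−7=u, r−4=n, j−7=c, l−4=h.

launch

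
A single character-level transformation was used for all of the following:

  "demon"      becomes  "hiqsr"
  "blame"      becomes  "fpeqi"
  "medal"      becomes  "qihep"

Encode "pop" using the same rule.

This is a Caesar cipher with shift 4.
On pop: p+4=t, o+4=s, p+4=t.

tst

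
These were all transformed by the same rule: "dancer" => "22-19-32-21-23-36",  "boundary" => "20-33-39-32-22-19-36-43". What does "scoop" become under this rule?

37-21-33-33-34

d is letter #4 and maps to 22: an offset of 18. Letters become their 1-based position plus 18 (so a→19, b→20, …).
For scoop: s=19→37, c=3→21, o=15→33, o=15→33, p=16→34.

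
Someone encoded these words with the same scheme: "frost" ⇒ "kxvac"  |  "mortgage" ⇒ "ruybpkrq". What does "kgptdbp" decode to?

Each letter shifts forward by (position + 5), i.e. 5, 6, 7, … — the shift grows by one for each successive letter.
Decoding kgptdbp: k−5=f, g−6=a, p−7=i, t−8=l, d−9=u, b−10=r, p−11=e.

failure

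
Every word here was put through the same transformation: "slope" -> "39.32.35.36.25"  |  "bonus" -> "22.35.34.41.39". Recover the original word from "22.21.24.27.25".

s is letter #19 and maps to 39: an offset of 20. Letters become their 1-based position plus 20 (so a→21, b→22, …).
Undoing it on 22.21.24.27.25: 22→(22−20)÷1=2=b, 21→(21−20)÷1=1=a, 24→(24−20)÷1=4=d, 27→(27−20)÷1=7=g, 25→(25−20)÷1=5=e.

badge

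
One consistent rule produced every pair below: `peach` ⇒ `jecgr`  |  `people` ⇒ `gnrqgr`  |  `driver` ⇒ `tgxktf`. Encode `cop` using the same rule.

rqe

Two steps: reverse the string, then apply a Caesar shift of +2.
On cop: reverse → poc; then shift: p+2=r, o+2=q, c+2=e.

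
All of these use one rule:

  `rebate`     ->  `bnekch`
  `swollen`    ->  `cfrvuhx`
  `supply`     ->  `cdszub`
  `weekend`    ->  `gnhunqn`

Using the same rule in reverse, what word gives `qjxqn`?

gauge

Shifts by position in rebate: pos 0: r→b (+10), pos 1: e→n (+9), pos 2: b→e (+3), pos 3: a→k (+10), pos 4: t→c (+9), pos 5: e→h (+3) — repeating every 3. A repeating key of period 3 is used — shifts +10, +9, +3 over and over.
Undoing it on qjxqn: q−10=g, j−9=a, x−3=u, q−10=g, n−9=e.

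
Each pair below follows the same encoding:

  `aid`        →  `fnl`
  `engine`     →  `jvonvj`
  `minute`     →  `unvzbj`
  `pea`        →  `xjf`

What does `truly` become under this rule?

bzztg

The shift depends on letter class: consonant d→l is +8, but vowel a→f is +5. Two shifts are in play — +5 for a/e/i/o/u, +8 for every other letter.
Applying it to truly: t(cons)+8=b, r(cons)+8=z, u(vowel)+5=z, l(cons)+8=t, y(cons)+8=g.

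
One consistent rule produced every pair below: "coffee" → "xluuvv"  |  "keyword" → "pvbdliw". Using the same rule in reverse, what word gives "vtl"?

Each pair mirrors across the alphabet (c↔x, o↔l, f↔u): positions sum to 25. This is the alphabet-reversal cipher (Atbash): a becomes z, b becomes y, etc.
Decoding vtl: v↔e, t↔g, l↔o.

ego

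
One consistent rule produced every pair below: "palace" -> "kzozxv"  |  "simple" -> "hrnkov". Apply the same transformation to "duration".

wfizgrlm

Each pair mirrors across the alphabet (p↔k, a↔z, l↔o): positions sum to 25. Letters are reflected about the middle of the alphabet (position → 25−position): Atbash.
For duration: d↔w, u↔f, r↔i, a↔z, t↔g, i↔r, o↔l, n↔m.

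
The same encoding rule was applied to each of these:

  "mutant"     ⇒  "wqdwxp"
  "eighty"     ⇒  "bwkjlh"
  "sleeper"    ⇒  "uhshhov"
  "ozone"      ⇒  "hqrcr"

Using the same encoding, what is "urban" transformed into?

qdeux

Two steps: reverse the string, then apply a Caesar shift of +3.
Applying it to urban: reverse → nabru; then shift: n+3=q, a+3=d, b+3=e, r+3=u, u+3=x.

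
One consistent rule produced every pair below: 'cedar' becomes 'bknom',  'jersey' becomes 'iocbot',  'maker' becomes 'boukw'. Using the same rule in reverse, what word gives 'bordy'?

other

The output letters match the input read backwards, each shifted +10: cedar reversed is radec. Two steps: reverse the string, then apply a Caesar shift of +10.
Decoding bordy: shift back: b−10=r, o−10=e, r−10=h, d−10=t, y−10=o → rehto; then reverse → other.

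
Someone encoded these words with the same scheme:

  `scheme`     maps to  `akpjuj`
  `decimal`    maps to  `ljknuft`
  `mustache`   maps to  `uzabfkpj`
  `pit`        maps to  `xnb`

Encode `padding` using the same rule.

Two shifts are in play — +5 for a/e/i/o/u, +8 for every other letter.
For padding: p(cons)+8=x, a(vowel)+5=f, d(cons)+8=l, d(cons)+8=l, i(vowel)+5=n, n(cons)+8=v, g(cons)+8=o.

xfllnvo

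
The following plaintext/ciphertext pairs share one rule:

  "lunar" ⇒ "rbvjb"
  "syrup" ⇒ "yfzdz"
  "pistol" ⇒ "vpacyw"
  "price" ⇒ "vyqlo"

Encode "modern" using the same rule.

svlnby

Each letter shifts forward by (position + 6), i.e. 6, 7, 8, … — the shift grows by one for each successive letter.
For modern: m+6=s, o+7=v, d+8=l, e+9=n, r+10=b, n+11=y.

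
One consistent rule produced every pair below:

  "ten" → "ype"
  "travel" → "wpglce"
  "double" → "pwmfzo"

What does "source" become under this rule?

pncfzd

The word is reversed, then every letter is shifted forward by 11.
On source: reverse → ecruos; then shift: e+11=p, c+11=n, r+11=c, u+11=f, o+11=z, s+11=d.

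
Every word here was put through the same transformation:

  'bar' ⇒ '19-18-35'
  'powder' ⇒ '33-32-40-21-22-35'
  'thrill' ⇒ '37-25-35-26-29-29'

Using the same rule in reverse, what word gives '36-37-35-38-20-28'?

Letters become their 1-based position plus 17 (so a→18, b→19, …).
Undoing it on 36-37-35-38-20-28: 36→(36−17)÷1=19=s, 37→(37−17)÷1=20=t, 35→(35−17)÷1=18=r, 38→(38−17)÷1=21=u, 20→(20−17)÷1=3=c, 28→(28−17)÷1=11=k.

struck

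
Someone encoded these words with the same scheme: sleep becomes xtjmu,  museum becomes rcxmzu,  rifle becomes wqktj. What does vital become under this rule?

aqyiq

The shifts repeat in a cycle of length 2: positions 0,1,… shift by +5, +8, then the pattern repeats.
Applying it to vital: v+5=a, i+8=q, t+5=y, a+8=i, l+5=q.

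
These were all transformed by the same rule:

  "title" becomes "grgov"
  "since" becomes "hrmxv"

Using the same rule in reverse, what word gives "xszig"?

This is the alphabet-reversal cipher (Atbash): a becomes z, b becomes y, etc.
Reversing it on xszig: x↔c, s↔h, z↔a, i↔r, g↔t.

chart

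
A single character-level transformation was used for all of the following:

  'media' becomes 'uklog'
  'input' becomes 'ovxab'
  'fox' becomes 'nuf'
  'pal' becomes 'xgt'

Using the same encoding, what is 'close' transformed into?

The shift depends on letter class: consonant m→u is +8, but vowel e→k is +6. Two shifts are in play — +6 for a/e/i/o/u, +8 for every other letter.
For close: c(cons)+8=k, l(cons)+8=t, o(vowel)+6=u, s(cons)+8=a, e(vowel)+6=k.

ktuak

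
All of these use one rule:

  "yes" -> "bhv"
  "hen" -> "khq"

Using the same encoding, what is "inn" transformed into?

Compare letters: y→b is +3, e→h is +3, s→v is +3 — a constant shift. Every letter moves 3 places later in the alphabet, wrapping around z→a.
Applying it to inn: i+3=l, n+3=q, n+3=q.

lqq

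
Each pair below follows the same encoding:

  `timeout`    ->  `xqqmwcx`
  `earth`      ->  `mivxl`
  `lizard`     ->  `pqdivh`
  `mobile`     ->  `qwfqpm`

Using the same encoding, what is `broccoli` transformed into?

fvwggwpq

The shift depends on letter class: consonant t→x is +4, but vowel i→q is +8. Vowels shift forward by 8 and consonants shift forward by 4.
For broccoli: b(cons)+4=f, r(cons)+4=v, o(vowel)+8=w, c(cons)+4=g, c(cons)+4=g, o(vowel)+8=w, l(cons)+4=p, i(vowel)+8=q.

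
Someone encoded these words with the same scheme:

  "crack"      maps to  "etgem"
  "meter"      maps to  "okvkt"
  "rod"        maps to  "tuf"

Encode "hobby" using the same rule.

The shift depends on letter class: consonant c→e is +2, but vowel a→g is +6. The rule splits by letter class: vowels +6, consonants +2.
For hobby: h(cons)+2=j, o(vowel)+6=u, b(cons)+2=d, b(cons)+2=d, y(cons)+2=a.

judda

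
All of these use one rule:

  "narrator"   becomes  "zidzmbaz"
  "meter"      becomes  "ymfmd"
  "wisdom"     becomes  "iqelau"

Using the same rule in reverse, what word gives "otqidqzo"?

clearing

Shifts by position in narrator: pos 0: n→z (+12), pos 1: a→i (+8), pos 2: r→d (+12), pos 3: r→z (+8) — repeating every 2. It's a Vigenère-style cipher with numeric key [12,8]: position i shifts by key[i mod 2].
Reversing it on otqidqzo: o−12=c, t−8=l, q−12=e, i−8=a, d−12=r, q−8=i, z−12=n, o−8=g.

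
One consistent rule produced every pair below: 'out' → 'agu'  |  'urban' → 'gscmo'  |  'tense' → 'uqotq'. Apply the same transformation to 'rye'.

szq

The shift depends on letter class: consonant t→u is +1, but vowel o→a is +12. Vowels shift forward by 12 and consonants shift forward by 1.
On rye: r(cons)+1=s, y(cons)+1=z, e(vowel)+12=q.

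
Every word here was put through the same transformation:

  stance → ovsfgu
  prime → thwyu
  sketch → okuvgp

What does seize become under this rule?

ouwlu

s(18)→o(14) and t(19)→v(21) fit y≡7x+18 (mod 26); the inverse of 7 mod 26 is 15. This is an affine cipher: with a=0,…,z=25, each position x becomes (7x+18) mod 26.
Applying it to seize: s(18)→7·18+18≡14=o; e(4)→7·4+18≡20=u; i(8)→7·8+18≡22=w; z(25)→7·25+18≡11=l; e(4)→7·4+18≡20=u (all mod 26).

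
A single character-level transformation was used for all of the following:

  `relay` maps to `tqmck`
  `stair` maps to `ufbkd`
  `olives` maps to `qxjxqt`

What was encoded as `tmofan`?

Shifts by position in relay: pos 0: r→t (+2), pos 1: e→q (+12), pos 2: l→m (+1), pos 3: a→c (+2), pos 4: y→k (+12) — repeating every 3. It's a Vigenère-style cipher with numeric key [2,12,1]: position i shifts by key[i mod 3].
Undoing it on tmofan: t−2=r, m−12=a, o−1=n, f−2=d, a−12=o, n−1=m.

random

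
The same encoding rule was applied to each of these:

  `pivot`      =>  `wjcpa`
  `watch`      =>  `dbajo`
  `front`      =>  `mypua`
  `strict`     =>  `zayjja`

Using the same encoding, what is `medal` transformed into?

tfkbs

The shift depends on letter class: consonant p→w is +7, but vowel i→j is +1. The rule splits by letter class: vowels +1, consonants +7.
On medal: m(cons)+7=t, e(vowel)+1=f, d(cons)+7=k, a(vowel)+1=b, l(cons)+7=s.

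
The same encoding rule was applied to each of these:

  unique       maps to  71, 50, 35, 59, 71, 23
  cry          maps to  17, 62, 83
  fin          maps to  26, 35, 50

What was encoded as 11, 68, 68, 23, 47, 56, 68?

attempt

Each letter becomes 3×(its alphabet position, a=1..z=26) + 8.
Undoing it on 11, 68, 68, 23, 47, 56, 68: 11→(11−8)÷3=1=a, 68→(68−8)÷3=20=t, 68→(68−8)÷3=20=t, 23→(23−8)÷3=5=e, 47→(47−8)÷3=13=m, 56→(56−8)÷3=16=p, 68→(68−8)÷3=20=t.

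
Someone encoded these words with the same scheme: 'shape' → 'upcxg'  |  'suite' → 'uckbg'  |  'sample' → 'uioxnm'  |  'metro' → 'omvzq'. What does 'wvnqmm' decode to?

unlike

The shifts repeat in a cycle of length 2: positions 0,1,… shift by +2, +8, then the pattern repeats.
Undoing it on wvnqmm: w−2=u, v−8=n, n−2=l, q−8=i, m−2=k, m−8=e.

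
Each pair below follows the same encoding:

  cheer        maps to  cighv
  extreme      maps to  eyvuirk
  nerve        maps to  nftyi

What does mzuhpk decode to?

In cheer: c→c is +0, h→i is +1, e→g is +2, e→h is +3 — the shift increases by 1 each position. The shift increases by 1 at each position, starting from +0: 0, 1, 2, ….
Decoding mzuhpk: m−0=m, z−1=y, u−2=s, h−3=e, p−4=l, k−5=f.

myself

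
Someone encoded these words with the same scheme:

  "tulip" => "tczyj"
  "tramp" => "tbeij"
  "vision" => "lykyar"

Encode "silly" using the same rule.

kyzzm

t(19)→t(19) and u(20)→c(2) fit y≡9x+4 (mod 26); the inverse of 9 mod 26 is 3. Treating letters as 0–25, the rule is x ↦ 9x + 4 (mod 26).
For silly: s(18)→9·18+4≡10=k; i(8)→9·8+4≡24=y; l(11)→9·11+4≡25=z; l(11)→9·11+4≡25=z; y(24)→9·24+4≡12=m (all mod 26).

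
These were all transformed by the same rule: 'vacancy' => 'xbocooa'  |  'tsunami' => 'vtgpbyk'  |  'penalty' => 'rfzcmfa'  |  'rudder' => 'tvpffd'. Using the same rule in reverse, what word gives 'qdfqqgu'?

octopus

Shifts by position in vacancy: pos 0: v→x (+2), pos 1: a→b (+1), pos 2: c→o (+12), pos 3: a→c (+2), pos 4: n→o (+1), pos 5: c→o (+12) — repeating every 3. The shifts repeat in a cycle of length 3: positions 0,1,… shift by +2, +1, +12, then the pattern repeats.
Decoding qdfqqgu: q−2=o, d−1=c, f−12=t, q−2=o, q−1=p, g−12=u, u−2=s.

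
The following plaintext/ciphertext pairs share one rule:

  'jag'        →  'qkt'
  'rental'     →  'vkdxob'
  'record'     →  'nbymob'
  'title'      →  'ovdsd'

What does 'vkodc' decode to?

The output letters match the input read backwards, each shifted +10: jag reversed is gaj. Read the word backwards and shift each letter +10.
Reversing it on vkodc: shift back: v−10=l, k−10=a, o−10=e, d−10=t, c−10=s → laets; then reverse → steal.

steal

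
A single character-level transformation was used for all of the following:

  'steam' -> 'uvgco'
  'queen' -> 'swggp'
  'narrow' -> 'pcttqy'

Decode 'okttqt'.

Compare letters: s→u is +2, t→v is +2, e→g is +2 — a constant shift. Each letter is shifted forward by 2 in the alphabet (a Caesar shift of +2).
Undoing it on okttqt: o−2=m, k−2=i, t−2=r, t−2=r, q−2=o, t−2=r.

mirror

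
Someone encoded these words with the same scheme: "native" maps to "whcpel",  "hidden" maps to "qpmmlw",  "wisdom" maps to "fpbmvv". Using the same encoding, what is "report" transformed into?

The shift depends on letter class: consonant n→w is +9, but vowel a→h is +7. Vowels shift forward by 7 and consonants shift forward by 9.
For report: r(cons)+9=a, e(vowel)+7=l, p(cons)+9=y, o(vowel)+7=v, r(cons)+9=a, t(cons)+9=c.

alyvac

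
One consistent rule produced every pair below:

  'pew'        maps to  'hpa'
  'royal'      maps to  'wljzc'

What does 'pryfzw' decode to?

lounge

The word is reversed, then every letter is shifted forward by 11.
Undoing it on pryfzw: shift back: p−11=e, r−11=g, y−11=n, f−11=u, z−11=o, w−11=l → egnuol; then reverse → lounge.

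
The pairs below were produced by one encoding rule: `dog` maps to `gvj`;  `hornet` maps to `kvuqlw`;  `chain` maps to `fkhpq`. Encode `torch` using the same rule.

The shift depends on letter class: consonant d→g is +3, but vowel o→v is +7. The rule splits by letter class: vowels +7, consonants +3.
Applying it to torch: t(cons)+3=w, o(vowel)+7=v, r(cons)+3=u, c(cons)+3=f, h(cons)+3=k.

wvufk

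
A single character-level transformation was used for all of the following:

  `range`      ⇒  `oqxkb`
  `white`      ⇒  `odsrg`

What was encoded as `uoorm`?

The output letters match the input read backwards, each shifted +10: range reversed is egnar. The word is reversed, then every letter is shifted forward by 10.
Decoding uoorm: shift back: u−10=k, o−10=e, o−10=e, r−10=h, m−10=c → keehc; then reverse → cheek.

cheek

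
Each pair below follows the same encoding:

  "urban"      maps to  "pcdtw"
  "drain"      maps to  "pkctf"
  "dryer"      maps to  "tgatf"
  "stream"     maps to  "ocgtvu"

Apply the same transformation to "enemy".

aogpg

The output letters match the input read backwards, each shifted +2: urban reversed is nabru. Read the word backwards and shift each letter +2.
On enemy: reverse → ymene; then shift: y+2=a, m+2=o, e+2=g, n+2=p, e+2=g.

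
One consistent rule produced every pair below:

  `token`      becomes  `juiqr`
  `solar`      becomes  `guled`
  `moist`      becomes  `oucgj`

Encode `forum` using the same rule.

t(19)→j(9) and o(14)→u(20) fit y≡3x+4 (mod 26); the inverse of 3 mod 26 is 9. This is an affine cipher: with a=0,…,z=25, each position x becomes (3x+4) mod 26.
For forum: f(5)→3·5+4≡19=t; o(14)→3·14+4≡20=u; r(17)→3·17+4≡3=d; u(20)→3·20+4≡12=m; m(12)→3·12+4≡14=o (all mod 26).

tudmo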